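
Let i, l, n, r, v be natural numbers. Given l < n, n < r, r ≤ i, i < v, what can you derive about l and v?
l < v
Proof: l < n and n < r, thus l < r. r ≤ i and i < v, so r < v. Since l < r, l < v.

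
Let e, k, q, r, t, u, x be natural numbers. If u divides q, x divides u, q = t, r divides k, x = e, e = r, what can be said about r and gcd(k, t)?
r divides gcd(k, t)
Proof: Because x = e and e = r, x = r. x divides u and u divides q, thus x divides q. Because x = r, r divides q. Since q = t, r divides t. Since r divides k, r divides gcd(k, t).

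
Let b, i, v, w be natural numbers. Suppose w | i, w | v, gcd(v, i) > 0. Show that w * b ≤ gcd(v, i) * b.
Because w | v and w | i, w | gcd(v, i). Since gcd(v, i) > 0, w ≤ gcd(v, i). Then w * b ≤ gcd(v, i) * b.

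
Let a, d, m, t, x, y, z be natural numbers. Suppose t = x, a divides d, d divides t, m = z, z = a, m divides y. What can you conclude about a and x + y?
a divides x + y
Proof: a divides d and d divides t, thus a divides t. t = x, so a divides x. m = z and z = a, thus m = a. Since m divides y, a divides y. Since a divides x, a divides x + y.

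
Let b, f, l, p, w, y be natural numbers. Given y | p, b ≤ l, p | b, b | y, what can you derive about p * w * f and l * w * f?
p * w * f ≤ l * w * f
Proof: Since b | y and y | p, b | p. p | b, so b = p. b ≤ l, so p ≤ l. Then p * w ≤ l * w. Then p * w * f ≤ l * w * f.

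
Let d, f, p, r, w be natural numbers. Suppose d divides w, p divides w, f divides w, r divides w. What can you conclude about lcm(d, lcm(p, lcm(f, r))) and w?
lcm(d, lcm(p, lcm(f, r))) divides w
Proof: f divides w and r divides w, hence lcm(f, r) divides w. Since p divides w, lcm(p, lcm(f, r)) divides w. Since d divides w, lcm(d, lcm(p, lcm(f, r))) divides w.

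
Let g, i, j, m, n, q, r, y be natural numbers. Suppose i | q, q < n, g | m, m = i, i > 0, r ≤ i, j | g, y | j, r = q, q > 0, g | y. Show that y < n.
Because i | q and q > 0, i ≤ q. r = q and r ≤ i, therefore q ≤ i. i ≤ q, so i = q. y | j and j | g, therefore y | g. g | y, so g = y. Since g | m, y | m. Because m = i, y | i. From i > 0, y ≤ i. i = q, so y ≤ q. Since q < n, y < n.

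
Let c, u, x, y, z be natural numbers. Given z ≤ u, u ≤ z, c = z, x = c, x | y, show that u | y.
z ≤ u and u ≤ z, hence z = u. x = c and x | y, so c | y. c = z, so z | y. z = u, so u | y.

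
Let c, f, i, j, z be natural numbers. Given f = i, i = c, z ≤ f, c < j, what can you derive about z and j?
z < j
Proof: f = i and i = c, therefore f = c. z ≤ f, so z ≤ c. From c < j, z < j.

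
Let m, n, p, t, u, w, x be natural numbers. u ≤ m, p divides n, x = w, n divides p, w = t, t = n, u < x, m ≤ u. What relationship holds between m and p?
m < p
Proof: u ≤ m and m ≤ u, therefore u = m. x = w and w = t, therefore x = t. t = n, so x = n. n divides p and p divides n, so n = p. Since x = n, x = p. Since u < x, u < p. Since u = m, m < p.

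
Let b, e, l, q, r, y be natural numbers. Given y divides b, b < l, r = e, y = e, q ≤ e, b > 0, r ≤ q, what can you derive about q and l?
q < l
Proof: r = e and r ≤ q, so e ≤ q. Since q ≤ e, e = q. y = e and y divides b, so e divides b. Since b > 0, e ≤ b. e = q, so q ≤ b. b < l, so q < l.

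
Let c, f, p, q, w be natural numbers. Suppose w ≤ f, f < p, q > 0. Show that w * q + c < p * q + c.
w ≤ f and f < p, therefore w < p. q > 0, so w * q < p * q. Then w * q + c < p * q + c.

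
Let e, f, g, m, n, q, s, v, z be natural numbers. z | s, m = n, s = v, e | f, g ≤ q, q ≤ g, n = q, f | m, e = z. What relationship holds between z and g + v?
z | g + v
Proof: m = n and n = q, therefore m = q. From q ≤ g and g ≤ q, q = g. Since m = q, m = g. e = z and e | f, therefore z | f. Since f | m, z | m. Since m = g, z | g. From s = v and z | s, z | v. z | g, so z | g + v.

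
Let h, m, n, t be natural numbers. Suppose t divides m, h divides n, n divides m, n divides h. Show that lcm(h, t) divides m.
n divides h and h divides n, thus n = h. n divides m, so h divides m. t divides m, so lcm(h, t) divides m.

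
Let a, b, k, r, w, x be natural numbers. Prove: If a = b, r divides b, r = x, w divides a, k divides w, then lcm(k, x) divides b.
k divides w and w divides a, thus k divides a. a = b, so k divides b. Because r = x and r divides b, x divides b. Since k divides b, lcm(k, x) divides b.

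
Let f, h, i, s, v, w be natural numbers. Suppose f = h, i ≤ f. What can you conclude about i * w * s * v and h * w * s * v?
i * w * s * v ≤ h * w * s * v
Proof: From f = h and i ≤ f, i ≤ h. By multiplying by a non-negative, i * w ≤ h * w. By multiplying by a non-negative, i * w * s ≤ h * w * s. By multiplying by a non-negative, i * w * s * v ≤ h * w * s * v.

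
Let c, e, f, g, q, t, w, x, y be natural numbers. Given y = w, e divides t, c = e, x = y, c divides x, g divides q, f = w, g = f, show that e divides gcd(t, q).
x = y and c divides x, hence c divides y. y = w, so c divides w. g = f and f = w, so g = w. Since g divides q, w divides q. Since c divides w, c divides q. Since c = e, e divides q. Since e divides t, e divides gcd(t, q).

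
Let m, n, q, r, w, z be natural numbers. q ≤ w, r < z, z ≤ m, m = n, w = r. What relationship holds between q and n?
q < n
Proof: Since w = r and q ≤ w, q ≤ r. r < z and z ≤ m, thus r < m. Since m = n, r < n. Since q ≤ r, q < n.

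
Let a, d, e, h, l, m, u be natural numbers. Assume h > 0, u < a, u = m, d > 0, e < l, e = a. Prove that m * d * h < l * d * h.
Because e = a and e < l, a < l. From u < a, u < l. Since u = m, m < l. Since d > 0, m * d < l * d. h > 0, so m * d * h < l * d * h.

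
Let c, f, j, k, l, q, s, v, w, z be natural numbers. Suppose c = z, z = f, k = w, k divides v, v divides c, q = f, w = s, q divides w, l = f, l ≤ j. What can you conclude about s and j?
s ≤ j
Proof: Since q = f and q divides w, f divides w. Since k = w and k divides v, w divides v. From c = z and v divides c, v divides z. Because z = f, v divides f. w divides v, so w divides f. Because f divides w, f = w. l = f, so l = w. Since w = s, l = s. l ≤ j, so s ≤ j.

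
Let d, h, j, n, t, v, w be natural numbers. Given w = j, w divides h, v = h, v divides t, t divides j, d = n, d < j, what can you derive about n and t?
n < t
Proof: Since w = j and w divides h, j divides h. v = h and v divides t, so h divides t. j divides h, so j divides t. Since t divides j, j = t. d = n and d < j, therefore n < j. j = t, so n < t.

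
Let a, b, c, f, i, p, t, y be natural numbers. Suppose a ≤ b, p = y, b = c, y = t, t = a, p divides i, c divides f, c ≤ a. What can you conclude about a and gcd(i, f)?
a divides gcd(i, f)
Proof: p = y and y = t, thus p = t. Since t = a, p = a. p divides i, so a divides i. From b = c and a ≤ b, a ≤ c. Since c ≤ a, c = a. Because c divides f, a divides f. a divides i, so a divides gcd(i, f).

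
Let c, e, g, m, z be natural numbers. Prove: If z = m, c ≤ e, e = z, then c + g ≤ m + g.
From e = z and z = m, e = m. c ≤ e, so c ≤ m. Then c + g ≤ m + g.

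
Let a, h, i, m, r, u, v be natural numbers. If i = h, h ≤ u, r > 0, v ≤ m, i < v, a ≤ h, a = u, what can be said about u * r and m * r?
u * r < m * r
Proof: Since a = u and a ≤ h, u ≤ h. h ≤ u, so h = u. Since i = h, i = u. i < v and v ≤ m, hence i < m. i = u, so u < m. Combined with r > 0, by multiplying by a positive, u * r < m * r.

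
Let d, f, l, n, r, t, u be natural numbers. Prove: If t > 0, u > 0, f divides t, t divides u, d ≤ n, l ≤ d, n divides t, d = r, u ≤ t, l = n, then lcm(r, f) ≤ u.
t divides u and u > 0, so t ≤ u. Since u ≤ t, t = u. l = n and l ≤ d, hence n ≤ d. d ≤ n, so n = d. From d = r, n = r. Since n divides t, r divides t. Because f divides t, lcm(r, f) divides t. Because t > 0, lcm(r, f) ≤ t. Since t = u, lcm(r, f) ≤ u.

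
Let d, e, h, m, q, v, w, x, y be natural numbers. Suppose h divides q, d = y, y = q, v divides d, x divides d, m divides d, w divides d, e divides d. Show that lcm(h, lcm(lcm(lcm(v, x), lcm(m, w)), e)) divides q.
d = y and y = q, thus d = q. v divides d and x divides d, therefore lcm(v, x) divides d. Because m divides d and w divides d, lcm(m, w) divides d. Because lcm(v, x) divides d, lcm(lcm(v, x), lcm(m, w)) divides d. Because e divides d, lcm(lcm(lcm(v, x), lcm(m, w)), e) divides d. Since d = q, lcm(lcm(lcm(v, x), lcm(m, w)), e) divides q. Since h divides q, lcm(h, lcm(lcm(lcm(v, x), lcm(m, w)), e)) divides q.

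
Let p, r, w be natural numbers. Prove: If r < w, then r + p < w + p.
Because r < w, by adding to both sides, r + p < w + p.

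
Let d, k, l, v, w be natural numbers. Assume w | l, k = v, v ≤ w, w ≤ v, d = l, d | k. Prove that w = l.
v ≤ w and w ≤ v, therefore v = w. Since k = v, k = w. d = l and d | k, thus l | k. Since k = w, l | w. w | l, so w = l.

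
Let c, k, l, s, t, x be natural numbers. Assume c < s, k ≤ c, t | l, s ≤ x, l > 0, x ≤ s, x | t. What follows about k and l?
k < l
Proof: Since s ≤ x and x ≤ s, s = x. k ≤ c and c < s, so k < s. Since s = x, k < x. From x | t and t | l, x | l. l > 0, so x ≤ l. k < x, so k < l.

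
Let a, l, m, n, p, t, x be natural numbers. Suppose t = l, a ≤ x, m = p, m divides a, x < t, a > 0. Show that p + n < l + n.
m divides a and a > 0, so m ≤ a. Since m = p, p ≤ a. From a ≤ x and x < t, a < t. t = l, so a < l. Since p ≤ a, p < l. Then p + n < l + n.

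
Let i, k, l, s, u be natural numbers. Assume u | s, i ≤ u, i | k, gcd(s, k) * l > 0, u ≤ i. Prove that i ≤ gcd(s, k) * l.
Because u ≤ i and i ≤ u, u = i. u | s, so i | s. Because i | k, i | gcd(s, k). Then i | gcd(s, k) * l. gcd(s, k) * l > 0, so i ≤ gcd(s, k) * l.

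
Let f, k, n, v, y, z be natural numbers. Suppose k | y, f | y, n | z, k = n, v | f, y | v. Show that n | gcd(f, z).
Since y | v and v | f, y | f. Since f | y, y = f. Since k | y, k | f. k = n, so n | f. Since n | z, n | gcd(f, z).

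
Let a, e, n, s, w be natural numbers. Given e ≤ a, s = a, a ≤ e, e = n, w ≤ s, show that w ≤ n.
a ≤ e and e ≤ a, thus a = e. Since s = a, s = e. Since e = n, s = n. w ≤ s, so w ≤ n.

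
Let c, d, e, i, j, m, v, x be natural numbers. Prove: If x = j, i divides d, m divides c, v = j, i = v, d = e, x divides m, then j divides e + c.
Because i = v and v = j, i = j. d = e and i divides d, thus i divides e. Because i = j, j divides e. x divides m and m divides c, hence x divides c. Since x = j, j divides c. j divides e, so j divides e + c.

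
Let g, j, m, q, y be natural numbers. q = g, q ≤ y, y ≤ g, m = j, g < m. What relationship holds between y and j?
y < j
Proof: q = g and q ≤ y, so g ≤ y. Since y ≤ g, g = y. m = j and g < m, therefore g < j. g = y, so y < j.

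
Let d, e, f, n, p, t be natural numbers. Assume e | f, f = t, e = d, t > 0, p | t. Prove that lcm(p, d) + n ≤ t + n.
Because f = t and e | f, e | t. From e = d, d | t. p | t, so lcm(p, d) | t. Since t > 0, lcm(p, d) ≤ t. Then lcm(p, d) + n ≤ t + n.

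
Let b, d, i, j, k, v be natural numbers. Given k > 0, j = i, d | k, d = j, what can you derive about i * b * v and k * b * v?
i * b * v ≤ k * b * v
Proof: d = j and d | k, so j | k. Since k > 0, j ≤ k. j = i, so i ≤ k. Then i * b ≤ k * b. Then i * b * v ≤ k * b * v.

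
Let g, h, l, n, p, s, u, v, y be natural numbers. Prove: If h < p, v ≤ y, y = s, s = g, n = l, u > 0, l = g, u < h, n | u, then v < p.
y = s and v ≤ y, hence v ≤ s. s = g, so v ≤ g. n = l and n | u, therefore l | u. Since l = g, g | u. u > 0, so g ≤ u. Since v ≤ g, v ≤ u. u < h and h < p, hence u < p. v ≤ u, so v < p.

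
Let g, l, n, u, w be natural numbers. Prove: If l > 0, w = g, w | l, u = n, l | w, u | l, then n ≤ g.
l | w and w | l, therefore l = w. w = g, so l = g. Because u | l and l > 0, u ≤ l. Because u = n, n ≤ l. Because l = g, n ≤ g.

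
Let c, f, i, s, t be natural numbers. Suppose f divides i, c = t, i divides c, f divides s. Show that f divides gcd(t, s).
From c = t and i divides c, i divides t. Since f divides i, f divides t. Since f divides s, f divides gcd(t, s).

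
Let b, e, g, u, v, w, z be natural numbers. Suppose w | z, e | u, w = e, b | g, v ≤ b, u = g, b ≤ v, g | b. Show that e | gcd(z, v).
From w = e and w | z, e | z. Because g | b and b | g, g = b. b ≤ v and v ≤ b, thus b = v. g = b, so g = v. u = g and e | u, thus e | g. g = v, so e | v. Since e | z, e | gcd(z, v).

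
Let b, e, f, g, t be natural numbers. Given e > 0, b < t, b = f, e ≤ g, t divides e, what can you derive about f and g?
f < g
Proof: Because b = f and b < t, f < t. t divides e and e > 0, hence t ≤ e. e ≤ g, so t ≤ g. Since f < t, f < g.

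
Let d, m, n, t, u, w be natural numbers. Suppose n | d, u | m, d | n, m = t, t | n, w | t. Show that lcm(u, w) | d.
m = t and u | m, so u | t. Since w | t, lcm(u, w) | t. Because n | d and d | n, n = d. From t | n, t | d. Since lcm(u, w) | t, lcm(u, w) | d.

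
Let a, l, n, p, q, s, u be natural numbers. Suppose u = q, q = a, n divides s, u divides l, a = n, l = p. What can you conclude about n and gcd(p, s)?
n divides gcd(p, s)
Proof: u = q and q = a, thus u = a. u divides l, so a divides l. Because l = p, a divides p. a = n, so n divides p. Because n divides s, n divides gcd(p, s).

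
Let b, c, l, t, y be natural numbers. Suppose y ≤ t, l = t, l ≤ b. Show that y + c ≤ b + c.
Since l = t and l ≤ b, t ≤ b. y ≤ t, so y ≤ b. Then y + c ≤ b + c.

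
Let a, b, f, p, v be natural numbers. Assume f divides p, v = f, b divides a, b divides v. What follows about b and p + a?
b divides p + a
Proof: v = f and b divides v, so b divides f. Since f divides p, b divides p. b divides a, so b divides p + a.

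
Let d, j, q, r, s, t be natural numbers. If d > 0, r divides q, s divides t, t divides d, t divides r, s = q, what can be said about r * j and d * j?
r * j ≤ d * j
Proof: From s = q and s divides t, q divides t. Since r divides q, r divides t. t divides r, so t = r. t divides d, so r divides d. Since d > 0, r ≤ d. By multiplying by a non-negative, r * j ≤ d * j.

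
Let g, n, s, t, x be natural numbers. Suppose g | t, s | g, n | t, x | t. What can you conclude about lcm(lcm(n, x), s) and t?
lcm(lcm(n, x), s) | t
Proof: n | t and x | t, so lcm(n, x) | t. From s | g and g | t, s | t. Because lcm(n, x) | t, lcm(lcm(n, x), s) | t.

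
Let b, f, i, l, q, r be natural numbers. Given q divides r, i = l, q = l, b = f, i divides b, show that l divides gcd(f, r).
b = f and i divides b, thus i divides f. i = l, so l divides f. q = l and q divides r, thus l divides r. Since l divides f, l divides gcd(f, r).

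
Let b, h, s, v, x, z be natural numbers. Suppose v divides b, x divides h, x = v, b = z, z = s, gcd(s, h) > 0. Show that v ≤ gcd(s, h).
b = z and z = s, therefore b = s. v divides b, so v divides s. Since x = v and x divides h, v divides h. Since v divides s, v divides gcd(s, h). gcd(s, h) > 0, so v ≤ gcd(s, h).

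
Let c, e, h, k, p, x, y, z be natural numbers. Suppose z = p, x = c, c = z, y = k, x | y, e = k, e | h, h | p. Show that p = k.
x = c and c = z, so x = z. Since y = k and x | y, x | k. Since x = z, z | k. Since z = p, p | k. From e = k and e | h, k | h. h | p, so k | p. p | k, so p = k.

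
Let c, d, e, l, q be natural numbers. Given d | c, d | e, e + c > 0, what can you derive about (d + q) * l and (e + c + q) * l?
(d + q) * l ≤ (e + c + q) * l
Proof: d | e and d | c, therefore d | e + c. Because e + c > 0, d ≤ e + c. Then d + q ≤ e + c + q. Then (d + q) * l ≤ (e + c + q) * l.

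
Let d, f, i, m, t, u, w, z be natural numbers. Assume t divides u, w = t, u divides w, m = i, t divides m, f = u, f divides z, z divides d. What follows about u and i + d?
u divides i + d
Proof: Because w = t and u divides w, u divides t. t divides u, so t = u. m = i and t divides m, thus t divides i. t = u, so u divides i. Since f = u and f divides z, u divides z. Since z divides d, u divides d. u divides i, so u divides i + d.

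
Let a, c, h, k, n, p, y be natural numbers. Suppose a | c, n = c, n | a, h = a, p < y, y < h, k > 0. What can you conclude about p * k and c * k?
p * k < c * k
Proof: n = c and n | a, hence c | a. Since a | c, a = c. From p < y and y < h, p < h. h = a, so p < a. Since a = c, p < c. Since k > 0, p * k < c * k.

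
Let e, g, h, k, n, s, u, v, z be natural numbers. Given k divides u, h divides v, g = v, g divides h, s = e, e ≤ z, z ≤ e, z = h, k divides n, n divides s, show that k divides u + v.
g = v and g divides h, thus v divides h. h divides v, so h = v. Since e ≤ z and z ≤ e, e = z. Since s = e, s = z. Because z = h, s = h. k divides n and n divides s, hence k divides s. Because s = h, k divides h. Since h = v, k divides v. k divides u, so k divides u + v.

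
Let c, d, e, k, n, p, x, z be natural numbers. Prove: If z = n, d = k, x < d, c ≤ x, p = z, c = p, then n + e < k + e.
Because c = p and c ≤ x, p ≤ x. x < d, so p < d. From d = k, p < k. Since p = z, z < k. z = n, so n < k. Then n + e < k + e.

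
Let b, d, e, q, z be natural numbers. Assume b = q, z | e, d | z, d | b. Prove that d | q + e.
b = q and d | b, therefore d | q. Since d | z and z | e, d | e. Since d | q, d | q + e.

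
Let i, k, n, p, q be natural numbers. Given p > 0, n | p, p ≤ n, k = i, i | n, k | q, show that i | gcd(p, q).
n | p and p > 0, so n ≤ p. Since p ≤ n, n = p. i | n, so i | p. k = i and k | q, therefore i | q. Since i | p, i | gcd(p, q).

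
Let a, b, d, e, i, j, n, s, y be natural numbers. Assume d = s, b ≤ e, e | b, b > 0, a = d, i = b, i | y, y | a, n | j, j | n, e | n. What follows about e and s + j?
e | s + j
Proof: From e | b and b > 0, e ≤ b. Since b ≤ e, b = e. i | y and y | a, therefore i | a. Since i = b, b | a. a = d, so b | d. Since b = e, e | d. d = s, so e | s. From n | j and j | n, n = j. e | n, so e | j. Since e | s, e | s + j.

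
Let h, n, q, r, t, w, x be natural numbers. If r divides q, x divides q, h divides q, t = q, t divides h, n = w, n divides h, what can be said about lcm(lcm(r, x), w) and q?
lcm(lcm(r, x), w) divides q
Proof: r divides q and x divides q, so lcm(r, x) divides q. t = q and t divides h, thus q divides h. Since h divides q, h = q. n = w and n divides h, thus w divides h. h = q, so w divides q. Since lcm(r, x) divides q, lcm(lcm(r, x), w) divides q.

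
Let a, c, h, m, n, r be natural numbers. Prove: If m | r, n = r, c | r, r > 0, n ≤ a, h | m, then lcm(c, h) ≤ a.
h | m and m | r, therefore h | r. c | r, so lcm(c, h) | r. Because r > 0, lcm(c, h) ≤ r. n = r and n ≤ a, hence r ≤ a. Since lcm(c, h) ≤ r, lcm(c, h) ≤ a.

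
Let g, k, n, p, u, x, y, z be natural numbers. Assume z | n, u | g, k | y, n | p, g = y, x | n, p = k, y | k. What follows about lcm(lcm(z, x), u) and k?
lcm(lcm(z, x), u) | k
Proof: z | n and x | n, so lcm(z, x) | n. From p = k and n | p, n | k. lcm(z, x) | n, so lcm(z, x) | k. y | k and k | y, so y = k. g = y, so g = k. u | g, so u | k. Since lcm(z, x) | k, lcm(lcm(z, x), u) | k.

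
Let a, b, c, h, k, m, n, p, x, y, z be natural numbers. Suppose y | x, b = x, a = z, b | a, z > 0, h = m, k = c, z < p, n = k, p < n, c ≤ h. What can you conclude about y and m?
y < m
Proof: a = z and b | a, thus b | z. From b = x, x | z. y | x, so y | z. z > 0, so y ≤ z. n = k and p < n, therefore p < k. Because z < p, z < k. k = c, so z < c. Since c ≤ h, z < h. h = m, so z < m. y ≤ z, so y < m.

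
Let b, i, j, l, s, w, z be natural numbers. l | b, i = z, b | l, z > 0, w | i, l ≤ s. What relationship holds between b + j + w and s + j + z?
b + j + w ≤ s + j + z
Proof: l | b and b | l, hence l = b. l ≤ s, so b ≤ s. Then b + j ≤ s + j. i = z and w | i, therefore w | z. Since z > 0, w ≤ z. b + j ≤ s + j, so b + j + w ≤ s + j + z.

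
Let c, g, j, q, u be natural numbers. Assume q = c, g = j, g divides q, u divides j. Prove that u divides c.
From g = j and g divides q, j divides q. q = c, so j divides c. u divides j, so u divides c.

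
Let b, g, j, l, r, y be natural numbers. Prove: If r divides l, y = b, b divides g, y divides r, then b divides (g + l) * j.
From y = b and y divides r, b divides r. Since r divides l, b divides l. Since b divides g, b divides g + l. Then b divides (g + l) * j.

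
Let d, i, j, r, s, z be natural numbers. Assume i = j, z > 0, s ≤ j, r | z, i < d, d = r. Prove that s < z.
i = j and i < d, so j < d. Since d = r, j < r. s ≤ j, so s < r. r | z and z > 0, so r ≤ z. Since s < r, s < z.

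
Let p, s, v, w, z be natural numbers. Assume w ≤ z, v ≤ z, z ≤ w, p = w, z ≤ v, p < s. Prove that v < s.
Because w ≤ z and z ≤ w, w = z. Since z ≤ v and v ≤ z, z = v. w = z, so w = v. p = w and p < s, thus w < s. w = v, so v < s.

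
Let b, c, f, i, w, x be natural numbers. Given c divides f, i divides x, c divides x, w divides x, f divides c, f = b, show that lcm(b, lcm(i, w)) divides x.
From c divides f and f divides c, c = f. Since f = b, c = b. Because c divides x, b divides x. Since i divides x and w divides x, lcm(i, w) divides x. Since b divides x, lcm(b, lcm(i, w)) divides x.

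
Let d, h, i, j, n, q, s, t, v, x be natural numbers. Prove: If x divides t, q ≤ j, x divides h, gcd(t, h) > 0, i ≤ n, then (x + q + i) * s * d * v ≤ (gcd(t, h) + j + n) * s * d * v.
x divides t and x divides h, so x divides gcd(t, h). Since gcd(t, h) > 0, x ≤ gcd(t, h). q ≤ j and i ≤ n, so q + i ≤ j + n. From x ≤ gcd(t, h), x + q + i ≤ gcd(t, h) + j + n. By multiplying by a non-negative, (x + q + i) * s ≤ (gcd(t, h) + j + n) * s. By multiplying by a non-negative, (x + q + i) * s * d ≤ (gcd(t, h) + j + n) * s * d. By multiplying by a non-negative, (x + q + i) * s * d * v ≤ (gcd(t, h) + j + n) * s * d * v.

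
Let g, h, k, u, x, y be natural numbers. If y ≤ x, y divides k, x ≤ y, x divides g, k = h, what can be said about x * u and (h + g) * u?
x * u divides (h + g) * u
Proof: Since y ≤ x and x ≤ y, y = x. Because y divides k, x divides k. Because k = h, x divides h. x divides g, so x divides h + g. Then x * u divides (h + g) * u.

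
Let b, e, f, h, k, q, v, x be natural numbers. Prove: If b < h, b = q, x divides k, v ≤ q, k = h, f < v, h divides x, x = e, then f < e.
Since k = h and x divides k, x divides h. h divides x, so h = x. x = e, so h = e. f < v and v ≤ q, so f < q. b = q and b < h, so q < h. From f < q, f < h. Since h = e, f < e.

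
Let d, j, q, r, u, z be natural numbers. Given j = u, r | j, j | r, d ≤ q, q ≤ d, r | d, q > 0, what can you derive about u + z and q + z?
u + z ≤ q + z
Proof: Because r | j and j | r, r = j. Since d ≤ q and q ≤ d, d = q. Since r | d, r | q. r = j, so j | q. q > 0, so j ≤ q. j = u, so u ≤ q. Then u + z ≤ q + z.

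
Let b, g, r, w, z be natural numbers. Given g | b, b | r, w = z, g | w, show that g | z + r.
From w = z and g | w, g | z. Because g | b and b | r, g | r. g | z, so g | z + r.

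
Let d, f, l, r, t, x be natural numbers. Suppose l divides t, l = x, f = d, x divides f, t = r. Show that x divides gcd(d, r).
f = d and x divides f, so x divides d. t = r and l divides t, therefore l divides r. Because l = x, x divides r. Since x divides d, x divides gcd(d, r).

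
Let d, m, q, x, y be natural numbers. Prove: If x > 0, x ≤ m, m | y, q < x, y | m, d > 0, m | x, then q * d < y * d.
m | x and x > 0, hence m ≤ x. Since x ≤ m, x = m. m | y and y | m, hence m = y. x = m, so x = y. Since q < x, q < y. d > 0, so q * d < y * d.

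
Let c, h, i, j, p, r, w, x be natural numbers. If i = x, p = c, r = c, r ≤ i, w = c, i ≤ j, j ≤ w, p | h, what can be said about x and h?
x | h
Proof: r = c and r ≤ i, so c ≤ i. i ≤ j and j ≤ w, therefore i ≤ w. w = c, so i ≤ c. Since c ≤ i, c = i. p = c, so p = i. Because p | h, i | h. i = x, so x | h.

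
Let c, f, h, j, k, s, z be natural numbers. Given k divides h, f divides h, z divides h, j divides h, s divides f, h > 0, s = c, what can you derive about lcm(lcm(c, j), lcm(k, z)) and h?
lcm(lcm(c, j), lcm(k, z)) ≤ h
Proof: Since s divides f and f divides h, s divides h. s = c, so c divides h. j divides h, so lcm(c, j) divides h. k divides h and z divides h, therefore lcm(k, z) divides h. lcm(c, j) divides h, so lcm(lcm(c, j), lcm(k, z)) divides h. h > 0, so lcm(lcm(c, j), lcm(k, z)) ≤ h.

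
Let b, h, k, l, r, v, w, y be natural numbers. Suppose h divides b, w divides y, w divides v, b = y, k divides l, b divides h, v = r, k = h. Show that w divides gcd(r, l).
v = r and w divides v, so w divides r. From h divides b and b divides h, h = b. Since b = y, h = y. Because k = h and k divides l, h divides l. Since h = y, y divides l. w divides y, so w divides l. w divides r, so w divides gcd(r, l).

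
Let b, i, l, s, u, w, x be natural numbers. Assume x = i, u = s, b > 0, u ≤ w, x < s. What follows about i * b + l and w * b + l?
i * b + l < w * b + l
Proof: Since u = s and u ≤ w, s ≤ w. Since x < s, x < w. Since x = i, i < w. Since b > 0, i * b < w * b. Then i * b + l < w * b + l.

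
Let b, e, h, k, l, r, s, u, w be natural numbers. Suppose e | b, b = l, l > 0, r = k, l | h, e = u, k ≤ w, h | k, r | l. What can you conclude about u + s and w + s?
u + s ≤ w + s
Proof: From e = u and e | b, u | b. Because b = l, u | l. Since l > 0, u ≤ l. r = k and r | l, therefore k | l. l | h and h | k, hence l | k. From k | l, k = l. Because k ≤ w, l ≤ w. u ≤ l, so u ≤ w. Then u + s ≤ w + s.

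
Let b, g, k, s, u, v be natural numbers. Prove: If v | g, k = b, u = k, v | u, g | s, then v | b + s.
Since u = k and v | u, v | k. Since k = b, v | b. v | g and g | s, therefore v | s. Since v | b, v | b + s.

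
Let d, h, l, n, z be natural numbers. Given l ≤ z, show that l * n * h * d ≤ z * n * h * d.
Because l ≤ z, l * n ≤ z * n. Then l * n * h ≤ z * n * h. Then l * n * h * d ≤ z * n * h * d.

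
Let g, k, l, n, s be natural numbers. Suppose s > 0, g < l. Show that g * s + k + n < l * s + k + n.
Since g < l and s > 0, by multiplying by a positive, g * s < l * s. Then g * s + k < l * s + k. Then g * s + k + n < l * s + k + n.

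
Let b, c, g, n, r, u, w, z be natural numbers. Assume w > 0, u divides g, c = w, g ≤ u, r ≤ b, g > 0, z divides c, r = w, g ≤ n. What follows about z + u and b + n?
z + u ≤ b + n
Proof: Because c = w and z divides c, z divides w. Since w > 0, z ≤ w. r = w and r ≤ b, thus w ≤ b. z ≤ w, so z ≤ b. u divides g and g > 0, therefore u ≤ g. g ≤ u, so g = u. g ≤ n, so u ≤ n. Since z ≤ b, z + u ≤ b + n.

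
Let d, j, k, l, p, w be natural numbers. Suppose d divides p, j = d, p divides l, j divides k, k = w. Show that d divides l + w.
From d divides p and p divides l, d divides l. k = w and j divides k, therefore j divides w. Since j = d, d divides w. d divides l, so d divides l + w.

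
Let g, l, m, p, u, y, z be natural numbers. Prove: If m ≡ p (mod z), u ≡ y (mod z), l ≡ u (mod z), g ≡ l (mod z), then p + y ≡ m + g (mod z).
g ≡ l (mod z) and l ≡ u (mod z), thus g ≡ u (mod z). Since u ≡ y (mod z), g ≡ y (mod z). Since m ≡ p (mod z), by adding congruences, m + g ≡ p + y (mod z). Then p + y ≡ m + g (mod z).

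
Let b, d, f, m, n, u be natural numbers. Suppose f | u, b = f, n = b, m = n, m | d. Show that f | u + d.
m = n and n = b, hence m = b. Since b = f, m = f. m | d, so f | d. From f | u, f | u + d.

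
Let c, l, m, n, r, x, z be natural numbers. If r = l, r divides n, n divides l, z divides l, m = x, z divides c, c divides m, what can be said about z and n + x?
z divides n + x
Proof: From r = l and r divides n, l divides n. Since n divides l, l = n. Since z divides l, z divides n. From z divides c and c divides m, z divides m. Since m = x, z divides x. Since z divides n, z divides n + x.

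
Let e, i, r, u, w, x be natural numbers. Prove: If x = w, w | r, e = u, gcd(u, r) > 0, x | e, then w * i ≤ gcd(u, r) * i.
x = w and x | e, so w | e. e = u, so w | u. Since w | r, w | gcd(u, r). Since gcd(u, r) > 0, w ≤ gcd(u, r). Then w * i ≤ gcd(u, r) * i.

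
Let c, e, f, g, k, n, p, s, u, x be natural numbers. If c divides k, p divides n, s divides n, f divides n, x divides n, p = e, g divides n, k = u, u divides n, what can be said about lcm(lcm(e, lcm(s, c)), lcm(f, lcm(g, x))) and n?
lcm(lcm(e, lcm(s, c)), lcm(f, lcm(g, x))) divides n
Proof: p = e and p divides n, hence e divides n. Since k = u and c divides k, c divides u. Since u divides n, c divides n. s divides n, so lcm(s, c) divides n. Since e divides n, lcm(e, lcm(s, c)) divides n. Since g divides n and x divides n, lcm(g, x) divides n. f divides n, so lcm(f, lcm(g, x)) divides n. lcm(e, lcm(s, c)) divides n, so lcm(lcm(e, lcm(s, c)), lcm(f, lcm(g, x))) divides n.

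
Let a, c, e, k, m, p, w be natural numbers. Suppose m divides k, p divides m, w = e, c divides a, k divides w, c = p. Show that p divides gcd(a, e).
c = p and c divides a, so p divides a. From p divides m and m divides k, p divides k. Since k divides w, p divides w. Since w = e, p divides e. Since p divides a, p divides gcd(a, e).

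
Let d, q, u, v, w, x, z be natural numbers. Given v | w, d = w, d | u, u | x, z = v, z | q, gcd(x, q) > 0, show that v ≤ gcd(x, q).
d = w and d | u, hence w | u. v | w, so v | u. u | x, so v | x. z = v and z | q, hence v | q. Because v | x, v | gcd(x, q). From gcd(x, q) > 0, v ≤ gcd(x, q).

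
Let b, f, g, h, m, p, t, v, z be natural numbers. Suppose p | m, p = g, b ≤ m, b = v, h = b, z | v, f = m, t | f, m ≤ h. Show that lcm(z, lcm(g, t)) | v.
h = b and m ≤ h, thus m ≤ b. Because b ≤ m, m = b. Since b = v, m = v. p = g and p | m, so g | m. f = m and t | f, so t | m. g | m, so lcm(g, t) | m. From m = v, lcm(g, t) | v. z | v, so lcm(z, lcm(g, t)) | v.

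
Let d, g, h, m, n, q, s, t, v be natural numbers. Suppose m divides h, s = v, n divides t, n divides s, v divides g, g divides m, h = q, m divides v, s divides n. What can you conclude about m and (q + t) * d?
m divides (q + t) * d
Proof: h = q and m divides h, therefore m divides q. Since n divides s and s divides n, n = s. s = v, so n = v. v divides g and g divides m, so v divides m. m divides v, so v = m. n = v, so n = m. Since n divides t, m divides t. m divides q, so m divides q + t. Then m divides (q + t) * d.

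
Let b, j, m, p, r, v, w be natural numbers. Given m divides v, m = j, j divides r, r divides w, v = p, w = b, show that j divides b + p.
Because w = b and r divides w, r divides b. Since j divides r, j divides b. Since v = p and m divides v, m divides p. Because m = j, j divides p. j divides b, so j divides b + p.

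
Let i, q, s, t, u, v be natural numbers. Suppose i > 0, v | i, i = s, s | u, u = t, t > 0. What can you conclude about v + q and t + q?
v + q ≤ t + q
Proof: Because v | i and i > 0, v ≤ i. i = s, so v ≤ s. Because u = t and s | u, s | t. t > 0, so s ≤ t. v ≤ s, so v ≤ t. Then v + q ≤ t + q.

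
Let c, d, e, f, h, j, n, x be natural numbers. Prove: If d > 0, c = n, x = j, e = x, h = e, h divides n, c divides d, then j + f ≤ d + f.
e = x and x = j, so e = j. Because c = n and c divides d, n divides d. Since h divides n, h divides d. Since h = e, e divides d. d > 0, so e ≤ d. Since e = j, j ≤ d. Then j + f ≤ d + f.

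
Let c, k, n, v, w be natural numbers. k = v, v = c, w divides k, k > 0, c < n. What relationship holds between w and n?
w < n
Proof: From k = v and v = c, k = c. w divides k and k > 0, thus w ≤ k. Since k = c, w ≤ c. Since c < n, w < n.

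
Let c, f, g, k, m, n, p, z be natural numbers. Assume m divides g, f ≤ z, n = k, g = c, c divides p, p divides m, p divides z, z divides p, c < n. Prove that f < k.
p divides m and m divides g, therefore p divides g. From g = c, p divides c. c divides p, so c = p. From p divides z and z divides p, p = z. Since c = p, c = z. Since c < n, z < n. Since f ≤ z, f < n. Since n = k, f < k.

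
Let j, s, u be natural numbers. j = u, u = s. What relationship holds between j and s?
j = s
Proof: j = u and u = s. By transitivity, j = s.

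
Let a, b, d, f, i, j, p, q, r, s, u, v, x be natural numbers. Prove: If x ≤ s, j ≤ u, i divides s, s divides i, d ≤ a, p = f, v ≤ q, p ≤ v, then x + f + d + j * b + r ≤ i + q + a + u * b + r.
s divides i and i divides s, therefore s = i. From x ≤ s, x ≤ i. p ≤ v and v ≤ q, hence p ≤ q. Since p = f, f ≤ q. d ≤ a, so f + d ≤ q + a. Because x ≤ i, x + f + d ≤ i + q + a. j ≤ u. By multiplying by a non-negative, j * b ≤ u * b. Since x + f + d ≤ i + q + a, x + f + d + j * b ≤ i + q + a + u * b. Then x + f + d + j * b + r ≤ i + q + a + u * b + r.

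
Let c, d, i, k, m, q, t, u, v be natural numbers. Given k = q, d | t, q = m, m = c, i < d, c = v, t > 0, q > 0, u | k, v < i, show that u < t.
q = m and m = c, so q = c. Since c = v, q = v. k = q and u | k, therefore u | q. From q > 0, u ≤ q. q = v, so u ≤ v. Because v < i and i < d, v < d. Since u ≤ v, u < d. d | t and t > 0, so d ≤ t. Since u < d, u < t.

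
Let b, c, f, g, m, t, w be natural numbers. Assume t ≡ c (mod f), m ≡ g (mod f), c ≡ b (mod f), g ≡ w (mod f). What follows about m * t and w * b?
m * t ≡ w * b (mod f)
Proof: From m ≡ g (mod f) and g ≡ w (mod f), m ≡ w (mod f). t ≡ c (mod f) and c ≡ b (mod f), so t ≡ b (mod f). Since m ≡ w (mod f), by multiplying congruences, m * t ≡ w * b (mod f).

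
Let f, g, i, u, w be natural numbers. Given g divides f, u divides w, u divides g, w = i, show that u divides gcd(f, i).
u divides g and g divides f, hence u divides f. w = i and u divides w, therefore u divides i. From u divides f, u divides gcd(f, i).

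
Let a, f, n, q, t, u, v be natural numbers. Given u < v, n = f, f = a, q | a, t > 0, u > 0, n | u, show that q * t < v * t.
n = f and f = a, so n = a. n | u, so a | u. From q | a, q | u. Since u > 0, q ≤ u. Since u < v, q < v. Since t > 0, q * t < v * t.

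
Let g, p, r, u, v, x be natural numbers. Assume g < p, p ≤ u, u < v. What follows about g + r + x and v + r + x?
g + r + x < v + r + x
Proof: p ≤ u and u < v, thus p < v. g < p, so g < v. Then g + r < v + r. Then g + r + x < v + r + x.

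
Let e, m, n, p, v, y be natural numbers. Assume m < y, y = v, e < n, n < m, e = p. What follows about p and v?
p < v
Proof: n < m and m < y, thus n < y. y = v, so n < v. Since e < n, e < v. From e = p, p < v.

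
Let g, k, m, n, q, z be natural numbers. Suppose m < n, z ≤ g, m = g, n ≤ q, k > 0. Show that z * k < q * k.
m = g and m < n, so g < n. n ≤ q, so g < q. z ≤ g, so z < q. k > 0, so z * k < q * k.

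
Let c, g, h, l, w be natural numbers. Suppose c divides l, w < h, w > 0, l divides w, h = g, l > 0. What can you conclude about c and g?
c < g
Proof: c divides l and l > 0, therefore c ≤ l. l divides w and w > 0, hence l ≤ w. From c ≤ l, c ≤ w. h = g and w < h, hence w < g. Since c ≤ w, c < g.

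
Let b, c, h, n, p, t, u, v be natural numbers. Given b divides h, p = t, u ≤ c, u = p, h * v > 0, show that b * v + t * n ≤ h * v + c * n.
b divides h, so b * v divides h * v. h * v > 0, so b * v ≤ h * v. Because u = p and p = t, u = t. Because u ≤ c, t ≤ c. By multiplying by a non-negative, t * n ≤ c * n. Since b * v ≤ h * v, b * v + t * n ≤ h * v + c * n.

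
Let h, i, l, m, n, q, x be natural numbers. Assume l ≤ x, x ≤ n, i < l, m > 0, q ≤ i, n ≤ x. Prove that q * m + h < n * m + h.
From x ≤ n and n ≤ x, x = n. Since i < l and l ≤ x, i < x. q ≤ i, so q < x. x = n, so q < n. Combined with m > 0, by multiplying by a positive, q * m < n * m. Then q * m + h < n * m + h.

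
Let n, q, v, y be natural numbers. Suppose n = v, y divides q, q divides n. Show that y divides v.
n = v and q divides n, hence q divides v. Since y divides q, y divides v.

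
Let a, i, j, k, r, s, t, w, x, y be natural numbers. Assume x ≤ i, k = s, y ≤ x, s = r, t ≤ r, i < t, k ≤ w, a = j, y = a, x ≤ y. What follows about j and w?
j < w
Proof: y = a and a = j, therefore y = j. x ≤ y and y ≤ x, thus x = y. Since i < t and t ≤ r, i < r. Because x ≤ i, x < r. Since x = y, y < r. y = j, so j < r. k = s and s = r, therefore k = r. k ≤ w, so r ≤ w. Because j < r, j < w.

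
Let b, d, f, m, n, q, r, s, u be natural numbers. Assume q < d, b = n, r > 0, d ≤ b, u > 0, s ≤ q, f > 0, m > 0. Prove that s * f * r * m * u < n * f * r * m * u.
Because b = n and d ≤ b, d ≤ n. Since q < d, q < n. Since s ≤ q, s < n. Combining with f > 0, by multiplying by a positive, s * f < n * f. Combined with r > 0, by multiplying by a positive, s * f * r < n * f * r. Combined with m > 0, by multiplying by a positive, s * f * r * m < n * f * r * m. Because u > 0, by multiplying by a positive, s * f * r * m * u < n * f * r * m * u.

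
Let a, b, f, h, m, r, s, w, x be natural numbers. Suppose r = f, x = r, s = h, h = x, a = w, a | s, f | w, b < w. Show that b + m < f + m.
s = h and h = x, hence s = x. a = w and a | s, thus w | s. Because s = x, w | x. Since x = r, w | r. r = f, so w | f. Since f | w, w = f. b < w, so b < f. Then b + m < f + m.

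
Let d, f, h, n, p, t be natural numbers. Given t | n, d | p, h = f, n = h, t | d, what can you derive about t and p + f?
t | p + f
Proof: t | d and d | p, thus t | p. Since n = h and t | n, t | h. h = f, so t | f. t | p, so t | p + f.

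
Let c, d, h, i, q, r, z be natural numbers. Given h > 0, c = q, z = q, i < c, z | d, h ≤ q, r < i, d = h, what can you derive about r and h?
r < h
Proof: d = h and z | d, therefore z | h. z = q, so q | h. h > 0, so q ≤ h. Since h ≤ q, q = h. Because c = q and i < c, i < q. r < i, so r < q. q = h, so r < h.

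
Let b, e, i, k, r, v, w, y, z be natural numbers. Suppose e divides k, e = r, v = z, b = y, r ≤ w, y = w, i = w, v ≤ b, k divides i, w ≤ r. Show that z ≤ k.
r ≤ w and w ≤ r, thus r = w. e = r and e divides k, therefore r divides k. Since r = w, w divides k. i = w and k divides i, hence k divides w. w divides k, so w = k. Because b = y and y = w, b = w. v ≤ b, so v ≤ w. v = z, so z ≤ w. Because w = k, z ≤ k.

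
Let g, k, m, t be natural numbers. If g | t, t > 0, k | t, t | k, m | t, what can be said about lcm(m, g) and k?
lcm(m, g) ≤ k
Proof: t | k and k | t, thus t = k. m | t and g | t, hence lcm(m, g) | t. Since t > 0, lcm(m, g) ≤ t. t = k, so lcm(m, g) ≤ k.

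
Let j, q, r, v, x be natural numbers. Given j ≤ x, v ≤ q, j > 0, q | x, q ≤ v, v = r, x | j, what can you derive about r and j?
r | j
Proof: Since q ≤ v and v ≤ q, q = v. v = r, so q = r. x | j and j > 0, therefore x ≤ j. j ≤ x, so x = j. Since q | x, q | j. q = r, so r | j.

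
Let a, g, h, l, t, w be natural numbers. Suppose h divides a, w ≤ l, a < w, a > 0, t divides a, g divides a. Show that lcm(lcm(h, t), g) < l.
h divides a and t divides a, hence lcm(h, t) divides a. Since g divides a, lcm(lcm(h, t), g) divides a. a > 0, so lcm(lcm(h, t), g) ≤ a. From a < w and w ≤ l, a < l. lcm(lcm(h, t), g) ≤ a, so lcm(lcm(h, t), g) < l.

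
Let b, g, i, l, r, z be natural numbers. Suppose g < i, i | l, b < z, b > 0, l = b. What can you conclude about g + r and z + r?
g + r < z + r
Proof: Since l = b and i | l, i | b. b > 0, so i ≤ b. g < i, so g < b. Since b < z, g < z. Then g + r < z + r.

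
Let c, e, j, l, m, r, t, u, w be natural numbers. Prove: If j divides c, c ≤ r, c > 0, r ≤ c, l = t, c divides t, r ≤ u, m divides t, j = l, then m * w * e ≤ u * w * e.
j = l and j divides c, hence l divides c. Since l = t, t divides c. c divides t, so t = c. Since m divides t, m divides c. c > 0, so m ≤ c. Since r ≤ c and c ≤ r, r = c. r ≤ u, so c ≤ u. Since m ≤ c, m ≤ u. By multiplying by a non-negative, m * w ≤ u * w. By multiplying by a non-negative, m * w * e ≤ u * w * e.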